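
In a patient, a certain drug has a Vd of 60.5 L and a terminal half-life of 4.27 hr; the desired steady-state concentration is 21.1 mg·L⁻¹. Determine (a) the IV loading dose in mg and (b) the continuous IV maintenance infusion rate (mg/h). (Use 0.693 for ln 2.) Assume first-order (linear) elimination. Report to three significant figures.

(a) 1280 mg; (b) 207 mg/h

LD = Vd × C = 60.50 × 21.1 = 1277 mg
CL = 0.693 × Vd / t½ = 0.693 × 60.50 / 4.27 = 9.819 L/h
Infusion rate = CL × Css = 9.819 × 21.1 = 207.2 mg/h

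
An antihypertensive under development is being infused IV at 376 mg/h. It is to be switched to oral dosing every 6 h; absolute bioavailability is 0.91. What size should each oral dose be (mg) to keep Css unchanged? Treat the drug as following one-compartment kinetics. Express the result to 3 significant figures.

2480 mg

To maintain the same Css, the systemic dosing rate must be unchanged: F·D/τ = infusion rate.
D = rate × τ / F = 376 × 6 / 0.91 = 2479 mg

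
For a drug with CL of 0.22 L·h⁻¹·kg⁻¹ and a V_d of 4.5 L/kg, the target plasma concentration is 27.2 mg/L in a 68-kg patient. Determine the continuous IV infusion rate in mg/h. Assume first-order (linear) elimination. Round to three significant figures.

407 mg/h

CL = 0.22 L·h⁻¹·kg⁻¹ × 68 kg = 14.96 L/h
Maintenance depends on clearance, not Vd — rate in must match rate out.
Rate = CL × Css = 14.96 × 27.2 = 406.9 mg/h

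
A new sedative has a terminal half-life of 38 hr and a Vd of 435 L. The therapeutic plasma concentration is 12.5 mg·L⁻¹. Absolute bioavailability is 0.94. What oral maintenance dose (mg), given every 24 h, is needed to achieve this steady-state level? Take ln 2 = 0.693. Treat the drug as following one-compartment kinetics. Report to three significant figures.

2530 mg

k = 0.693/38 = 0.01824 h⁻¹, so CL = k·Vd = 0.01824 × 435.0 = 7.934 L/h
D = CL × Css × τ / F = 7.934 × 12.5 × 24 / 0.94 = 2532 mg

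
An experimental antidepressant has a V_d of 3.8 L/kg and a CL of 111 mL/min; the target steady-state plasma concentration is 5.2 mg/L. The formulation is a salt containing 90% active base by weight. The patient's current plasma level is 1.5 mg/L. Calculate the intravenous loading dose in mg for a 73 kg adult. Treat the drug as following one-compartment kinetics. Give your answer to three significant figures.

1140 mg

Vd = 3.8 L/kg × 73 kg = 277.4 L
Concentration deficit ΔC = 5.2 − 1.5 = 3.700 mg/L
LD = Vd × ΔC / S = 277.4 × 3.700 / 0.9 = 1140 mg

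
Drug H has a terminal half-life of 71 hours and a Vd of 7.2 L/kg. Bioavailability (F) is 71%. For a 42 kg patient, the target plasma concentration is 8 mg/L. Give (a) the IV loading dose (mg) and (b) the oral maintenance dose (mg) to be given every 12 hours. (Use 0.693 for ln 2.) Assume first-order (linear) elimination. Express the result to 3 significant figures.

(a) 2420 mg; (b) 399 mg

Total Vd = 7.2 × 42 = 302.4 L
LD = Vd × C = 302.4 × 8 = 2419 mg
CL = 0.693 × Vd / t½ = 0.693 × 302.4 / 71 = 2.952 L/h
D = CL × Css × τ / F = 2.952 × 8 × 12 / 0.71 = 399.1 mg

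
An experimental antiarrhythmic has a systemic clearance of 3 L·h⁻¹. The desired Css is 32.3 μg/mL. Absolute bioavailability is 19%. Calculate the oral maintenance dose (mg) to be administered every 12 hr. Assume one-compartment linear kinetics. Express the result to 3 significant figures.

D = CL × Css × τ / F = 3.000 × 32.3 × 12 / 0.19 = 6120 mg

6120 mg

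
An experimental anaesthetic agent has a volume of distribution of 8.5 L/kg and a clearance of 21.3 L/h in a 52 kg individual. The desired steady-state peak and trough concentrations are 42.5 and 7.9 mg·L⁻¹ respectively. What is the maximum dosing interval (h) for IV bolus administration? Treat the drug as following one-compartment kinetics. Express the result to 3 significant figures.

Vd = 8.5 L/kg × 52 kg = 442.0 L
k = CL / Vd = 21.30 / 442.0 = 0.04819 h⁻¹
Between IV bolus doses, concentration decays as C = C₀·e^(−kτ), so C_peak/C_trough = e^(kτ).
τ_max = ln(C_peak/C_trough) / k = ln(42.5/7.9) / 0.04819 = 1.683 / 0.04819 = 34.92 h

34.9 h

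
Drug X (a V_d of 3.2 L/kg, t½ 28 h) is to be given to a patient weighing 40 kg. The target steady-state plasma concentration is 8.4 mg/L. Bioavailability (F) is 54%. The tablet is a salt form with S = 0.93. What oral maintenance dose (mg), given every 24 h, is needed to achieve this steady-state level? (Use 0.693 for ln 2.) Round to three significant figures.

1270 mg

Total Vd = 3.2 × 40 = 128.0 L
k = 0.693/28 = 0.02475 h⁻¹, so CL = k·Vd = 0.02475 × 128.0 = 3.168 L/h
D = CL × Css × τ / F / S = 3.168 × 8.4 × 24 / 0.54 / 0.93 = 1272 mg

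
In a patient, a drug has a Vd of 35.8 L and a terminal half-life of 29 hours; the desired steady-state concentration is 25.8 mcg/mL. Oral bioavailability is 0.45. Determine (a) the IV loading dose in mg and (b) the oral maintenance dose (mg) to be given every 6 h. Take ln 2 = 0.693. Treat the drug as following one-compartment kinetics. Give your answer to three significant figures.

(a) 924 mg; (b) 294 mg

LD = Vd × C = 35.80 × 25.8 = 923.6 mg
CL = 0.693 × Vd / t½ = 0.693 × 35.80 / 29 = 0.8555 L/h
D = CL × Css × τ / F = 0.8555 × 25.8 × 6 / 0.45 = 294.3 mg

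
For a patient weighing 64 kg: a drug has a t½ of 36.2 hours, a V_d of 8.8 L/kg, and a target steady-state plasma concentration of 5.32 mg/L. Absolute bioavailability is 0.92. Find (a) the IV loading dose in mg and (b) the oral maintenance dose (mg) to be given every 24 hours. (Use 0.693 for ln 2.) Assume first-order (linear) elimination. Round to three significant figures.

Vd = 8.8 L/kg × 64 kg = 563.2 L
LD = Vd × C = 563.2 × 5.32 = 2996 mg
CL = 0.693 × Vd / t½ = 0.693 × 563.2 / 36.2 = 10.78 L/h
D = CL × Css × τ / F = 10.78 × 5.32 × 24 / 0.92 = 1496 mg

(a) 3000 mg; (b) 1500 mg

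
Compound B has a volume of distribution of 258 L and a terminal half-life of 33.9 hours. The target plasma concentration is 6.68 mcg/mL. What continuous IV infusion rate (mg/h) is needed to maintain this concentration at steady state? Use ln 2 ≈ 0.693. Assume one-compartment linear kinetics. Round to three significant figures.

CL = ln 2 · Vd / t½ = 0.693 × 258.0 / 33.9 = 5.274 L/h
Infusion rate = CL × Css = 5.274 × 6.68 = 35.23 mg/h

35.2 mg/h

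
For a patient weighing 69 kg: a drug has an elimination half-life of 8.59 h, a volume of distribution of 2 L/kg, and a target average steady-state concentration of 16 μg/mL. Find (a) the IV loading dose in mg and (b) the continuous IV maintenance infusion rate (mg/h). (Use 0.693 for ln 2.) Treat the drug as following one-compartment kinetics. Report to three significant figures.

(a) 2210 mg; (b) 178 mg/h

Vd(total) = 69 kg × 2 L/kg = 138.0 L
LD = Vd × C = 138.0 × 16 = 2208 mg
CL = 0.693 × Vd / t½ = 0.693 × 138.0 / 8.59 = 11.13 L/h
Infusion rate = CL × Css = 11.13 × 16 = 178.1 mg/h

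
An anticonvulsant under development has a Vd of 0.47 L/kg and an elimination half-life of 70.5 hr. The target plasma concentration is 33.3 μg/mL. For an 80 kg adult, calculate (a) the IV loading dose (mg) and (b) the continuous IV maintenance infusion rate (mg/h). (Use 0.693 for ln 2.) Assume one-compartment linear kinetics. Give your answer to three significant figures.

(a) 1250 mg; (b) 12.3 mg/h

Total Vd = 0.47 × 80 = 37.60 L
LD = Vd × C = 37.60 × 33.3 = 1252 mg
CL = 0.693 × Vd / t½ = 0.693 × 37.60 / 70.5 = 0.3696 L/h
Infusion rate = CL × Css = 0.3696 × 33.3 = 12.31 mg/h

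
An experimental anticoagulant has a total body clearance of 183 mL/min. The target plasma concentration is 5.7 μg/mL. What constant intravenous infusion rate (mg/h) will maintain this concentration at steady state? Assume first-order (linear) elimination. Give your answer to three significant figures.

CL = 183 mL/min = 183 × 0.06 = 10.98 L/h
At steady state, infusion rate equals elimination rate: rate in = CL × Css.
Rate = CL × Css = 10.98 × 5.7 = 62.59 mg/h

62.6 mg/h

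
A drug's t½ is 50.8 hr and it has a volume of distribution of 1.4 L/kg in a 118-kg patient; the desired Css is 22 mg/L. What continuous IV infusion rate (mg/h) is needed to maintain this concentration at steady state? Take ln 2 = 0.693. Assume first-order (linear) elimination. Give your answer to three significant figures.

49.6 mg/h

Vd(total) = 118 kg × 1.4 L/kg = 165.2 L
CL = ln 2 · Vd / t½ = 0.693 × 165.2 / 50.8 = 2.254 L/h
Infusion rate = CL × Css = 2.254 × 22 = 49.59 mg/h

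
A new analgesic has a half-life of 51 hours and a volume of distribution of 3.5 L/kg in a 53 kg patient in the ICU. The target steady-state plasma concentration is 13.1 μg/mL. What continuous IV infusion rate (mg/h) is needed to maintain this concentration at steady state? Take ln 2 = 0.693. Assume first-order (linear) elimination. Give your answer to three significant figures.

Vd = 3.5 L/kg × 53 kg = 185.5 L
CL = ln 2 · Vd / t½ = 0.693 × 185.5 / 51 = 2.521 L/h
Infusion rate = CL × Css = 2.521 × 13.1 = 33.03 mg/h

33.0 mg/h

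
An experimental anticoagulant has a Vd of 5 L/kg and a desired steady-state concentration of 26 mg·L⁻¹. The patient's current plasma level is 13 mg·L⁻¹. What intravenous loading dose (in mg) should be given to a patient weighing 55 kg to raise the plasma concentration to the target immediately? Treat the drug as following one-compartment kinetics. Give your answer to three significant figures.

Total Vd = 5 × 55 = 275.0 L
The loading dose fills Vd to the target concentration.
Concentration deficit ΔC = 26 − 13 = 13.00 mg/L
LD = Vd × ΔC = 275.0 × 13.00 = 3575 mg

3580 mg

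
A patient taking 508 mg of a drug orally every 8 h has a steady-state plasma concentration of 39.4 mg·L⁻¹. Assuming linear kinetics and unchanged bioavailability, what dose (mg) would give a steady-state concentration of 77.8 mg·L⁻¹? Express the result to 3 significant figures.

With linear kinetics, Css is proportional to dose rate (D/τ) at fixed clearance.
D₂ = D₁ × (Css,target / Css,current) = 508 × 77.8/39.4 = 1003 mg

1000 mg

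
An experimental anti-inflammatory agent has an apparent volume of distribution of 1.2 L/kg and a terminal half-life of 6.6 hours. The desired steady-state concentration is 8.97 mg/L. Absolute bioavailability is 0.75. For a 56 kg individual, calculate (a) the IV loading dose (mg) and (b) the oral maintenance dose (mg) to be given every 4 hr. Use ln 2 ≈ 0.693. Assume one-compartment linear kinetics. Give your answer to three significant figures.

Total Vd = 1.2 × 56 = 67.20 L
LD = Vd × C = 67.20 × 8.97 = 602.8 mg
CL = 0.693 × Vd / t½ = 0.693 × 67.20 / 6.6 = 7.056 L/h
D = CL × Css × τ / F = 7.056 × 8.97 × 4 / 0.75 = 337.6 mg

(a) 603 mg; (b) 338 mg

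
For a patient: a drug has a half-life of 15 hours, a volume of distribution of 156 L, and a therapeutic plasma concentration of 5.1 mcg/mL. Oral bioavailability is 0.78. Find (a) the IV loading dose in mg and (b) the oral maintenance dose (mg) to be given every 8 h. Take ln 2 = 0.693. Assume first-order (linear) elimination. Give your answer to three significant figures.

(a) 796 mg; (b) 377 mg

LD = Vd × C = 156.0 × 5.1 = 795.6 mg
CL = 0.693 × Vd / t½ = 0.693 × 156.0 / 15 = 7.207 L/h
D = CL × Css × τ / F = 7.207 × 5.1 × 8 / 0.78 = 377.0 mg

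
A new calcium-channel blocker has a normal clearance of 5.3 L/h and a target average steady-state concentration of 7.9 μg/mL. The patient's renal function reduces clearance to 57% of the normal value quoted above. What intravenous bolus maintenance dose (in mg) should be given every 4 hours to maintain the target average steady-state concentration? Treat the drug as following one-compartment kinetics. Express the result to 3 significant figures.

Patient clearance = 0.57 × 5.300 = 3.021 L/h
At steady state, dose per interval replaces the amount cleared in that interval: D/τ = CL·Css.
D = CL × Css × τ = 3.021 × 7.9 × 4 = 95.46 mg

95.5 mg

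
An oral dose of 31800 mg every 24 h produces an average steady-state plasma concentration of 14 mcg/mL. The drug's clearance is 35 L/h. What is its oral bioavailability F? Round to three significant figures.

F·D/τ = CL·Css at steady state → F = CL·Css·τ / D.
F = 35 × 14 × 24 / 31800 = 0.370

0.370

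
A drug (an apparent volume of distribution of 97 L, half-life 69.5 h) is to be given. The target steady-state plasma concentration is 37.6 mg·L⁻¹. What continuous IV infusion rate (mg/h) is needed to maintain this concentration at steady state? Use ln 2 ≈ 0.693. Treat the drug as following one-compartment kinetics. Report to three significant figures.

36.4 mg/h

k = 0.693/69.5 = 0.009971 h⁻¹, so CL = k·Vd = 0.009971 × 97.00 = 0.9672 L/h
Infusion rate = CL × Css = 0.9672 × 37.6 = 36.37 mg/h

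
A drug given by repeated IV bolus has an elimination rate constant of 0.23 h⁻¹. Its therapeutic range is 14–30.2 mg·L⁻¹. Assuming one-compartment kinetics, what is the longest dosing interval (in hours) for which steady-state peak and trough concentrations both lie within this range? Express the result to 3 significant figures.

3.34 h

Between IV bolus doses, concentration decays as C = C₀·e^(−kτ), so C_peak/C_trough = e^(kτ).
τ_max = ln(C_peak/C_trough) / k = ln(30.2/14) / 0.2300 = 0.7688 / 0.2300 = 3.343 h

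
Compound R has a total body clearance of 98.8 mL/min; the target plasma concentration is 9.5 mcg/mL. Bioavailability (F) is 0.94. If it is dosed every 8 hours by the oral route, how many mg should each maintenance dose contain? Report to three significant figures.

479 mg

CL = 98.8 mL/min = 98.8 × 0.06 = 5.928 L/h
D = CL × Css × τ / F = 5.928 × 9.5 × 8 / 0.94 = 479.3 mg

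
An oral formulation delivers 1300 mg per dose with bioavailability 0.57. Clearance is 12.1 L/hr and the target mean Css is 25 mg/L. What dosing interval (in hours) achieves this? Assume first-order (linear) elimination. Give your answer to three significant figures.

2.45 h

F·D/τ = CL·Css → τ = F·D / (CL·Css).
τ = 0.57 × 1300 / (12.1 × 25) = 2.450 h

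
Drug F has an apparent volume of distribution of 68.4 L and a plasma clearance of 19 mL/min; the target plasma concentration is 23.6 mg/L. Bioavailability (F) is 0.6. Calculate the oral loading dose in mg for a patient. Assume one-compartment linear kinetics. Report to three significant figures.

2690 mg

LD = Vd × C / F = 68.40 × 23.60 / 0.6 = 2690 mg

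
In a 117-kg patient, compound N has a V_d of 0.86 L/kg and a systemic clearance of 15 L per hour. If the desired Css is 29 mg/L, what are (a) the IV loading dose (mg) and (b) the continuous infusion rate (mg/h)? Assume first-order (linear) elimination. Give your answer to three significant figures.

(a) 2920 mg; (b) 435 mg/h

Vd = 0.86 L/kg × 117 kg = 100.6 L
LD = Vd · C_target = 100.6 × 29 = 2917 mg
Maintenance infusion rate = CL × Css = 15.00 × 29 = 435.0 mg/h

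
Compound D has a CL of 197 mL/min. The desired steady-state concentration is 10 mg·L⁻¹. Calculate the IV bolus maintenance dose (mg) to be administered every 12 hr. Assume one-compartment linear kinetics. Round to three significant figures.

1420 mg

CL = 197 mL/min = 197 × 0.06 = 11.82 L/h
D = CL × Css × τ = 11.82 × 10 × 12 = 1418 mg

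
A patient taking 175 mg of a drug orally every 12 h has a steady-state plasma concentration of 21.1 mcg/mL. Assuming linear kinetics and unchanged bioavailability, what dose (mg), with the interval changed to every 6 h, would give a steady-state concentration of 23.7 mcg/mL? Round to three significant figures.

98.3 mg

With linear kinetics, Css is proportional to dose rate (D/τ) at fixed clearance.
D₂ = D₁ × (Css,target / Css,current) × (τ₂/τ₁) = 175 × (23.7/21.1) × (6/12) = 98.28 mg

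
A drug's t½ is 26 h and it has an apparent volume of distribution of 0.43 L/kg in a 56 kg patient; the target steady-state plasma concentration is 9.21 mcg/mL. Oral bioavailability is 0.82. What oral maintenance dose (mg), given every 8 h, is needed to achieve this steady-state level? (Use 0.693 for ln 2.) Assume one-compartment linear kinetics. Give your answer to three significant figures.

Vd(total) = 56 kg × 0.43 L/kg = 24.08 L
CL = 0.693 × Vd / t½ = 0.693 × 24.08 / 26 = 0.6418 L/h
D = CL × Css × τ / F = 0.6418 × 9.21 × 8 / 0.82 = 57.67 mg

57.7 mg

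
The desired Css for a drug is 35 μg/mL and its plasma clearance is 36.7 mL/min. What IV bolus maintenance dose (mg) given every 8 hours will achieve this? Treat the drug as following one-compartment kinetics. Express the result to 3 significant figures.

CL = 36.7 mL/min = 36.7 × 0.06 = 2.202 L/h
At steady state, dose per interval replaces the amount cleared in that interval: D/τ = CL·Css.
D = CL × Css × τ = 2.202 × 35 × 8 = 616.6 mg

617 mg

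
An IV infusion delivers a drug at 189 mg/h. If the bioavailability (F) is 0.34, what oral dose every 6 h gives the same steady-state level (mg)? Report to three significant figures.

3340 mg

To maintain the same Css, the systemic dosing rate must be unchanged: F·D/τ = infusion rate.
D = rate × τ / F = 189 × 6 / 0.34 = 3335 mg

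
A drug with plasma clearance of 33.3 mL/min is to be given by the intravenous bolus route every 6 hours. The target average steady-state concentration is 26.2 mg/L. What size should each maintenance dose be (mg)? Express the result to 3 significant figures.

CL = 33.3 mL/min × 60/1000 = 1.998 L/h
At steady state, dose per interval replaces the amount cleared in that interval: D/τ = CL·Css.
D = CL × Css × τ = 1.998 × 26.2 × 6 = 314.1 mg

314 mg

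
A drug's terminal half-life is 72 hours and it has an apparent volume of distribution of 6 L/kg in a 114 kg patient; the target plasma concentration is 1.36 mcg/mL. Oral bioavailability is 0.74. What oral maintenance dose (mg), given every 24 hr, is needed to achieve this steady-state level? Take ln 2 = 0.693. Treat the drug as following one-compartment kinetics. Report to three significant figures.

290 mg

Vd = 6 L/kg × 114 kg = 684.0 L
k = 0.693/72 = 0.009625 h⁻¹, so CL = k·Vd = 0.009625 × 684.0 = 6.584 L/h
D = CL × Css × τ / F = 6.584 × 1.36 × 24 / 0.74 = 290.4 mg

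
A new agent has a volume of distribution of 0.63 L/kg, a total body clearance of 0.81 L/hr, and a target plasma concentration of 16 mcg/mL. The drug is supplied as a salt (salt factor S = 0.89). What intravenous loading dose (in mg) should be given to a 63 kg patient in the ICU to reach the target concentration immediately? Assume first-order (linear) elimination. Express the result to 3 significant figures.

Vd = 0.63 L/kg × 63 kg = 39.69 L
LD = Vd × C / S = 39.69 × 16.00 / 0.89 = 713.5 mg

714 mg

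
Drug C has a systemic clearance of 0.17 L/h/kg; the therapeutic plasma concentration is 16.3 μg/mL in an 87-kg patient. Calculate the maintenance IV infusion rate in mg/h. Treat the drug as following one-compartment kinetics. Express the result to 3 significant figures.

CL = 0.17 L/h/kg × 87 kg = 14.79 L/h
Infusion rate = CL · Css = 14.79 L/h × 16.3 mg/L = 241.1 mg/h

241 mg/h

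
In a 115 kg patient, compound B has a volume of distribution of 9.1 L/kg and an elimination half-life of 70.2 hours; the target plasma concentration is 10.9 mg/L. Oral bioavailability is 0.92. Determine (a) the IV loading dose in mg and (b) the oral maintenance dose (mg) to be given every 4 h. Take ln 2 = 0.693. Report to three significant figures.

(a) 11400 mg; (b) 490 mg

Vd = 9.1 L/kg × 115 kg = 1047 L
LD = Vd × C = 1047 × 10.9 = 11410 mg
CL = 0.693 × Vd / t½ = 0.693 × 1047 / 70.2 = 10.34 L/h
D = CL × Css × τ / F = 10.34 × 10.9 × 4 / 0.92 = 490.0 mg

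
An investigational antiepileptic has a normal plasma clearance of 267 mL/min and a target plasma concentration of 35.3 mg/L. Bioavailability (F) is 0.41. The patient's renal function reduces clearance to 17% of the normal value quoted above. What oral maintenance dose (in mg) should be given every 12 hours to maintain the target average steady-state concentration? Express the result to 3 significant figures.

2810 mg

Convert clearance: 267 mL/min × 60 min/h ÷ 1000 mL/L = 16.02 L/h
Patient clearance = 0.17 × 16.02 = 2.723 L/h
At steady state, dose per interval replaces the amount cleared in that interval: F·D/τ = CL·Css.
D = CL × Css × τ / F = 2.723 × 35.3 × 12 / 0.41 = 2813 mg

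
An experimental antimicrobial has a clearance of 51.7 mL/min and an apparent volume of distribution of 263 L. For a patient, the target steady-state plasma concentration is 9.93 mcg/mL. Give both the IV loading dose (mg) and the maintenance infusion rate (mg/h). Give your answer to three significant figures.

(a) 2610 mg; (b) 30.8 mg/h

LD = Vd · C_target = 263.0 × 9.93 = 2612 mg
CL = 51.7 mL/min × 60/1000 = 3.102 L/h
Maintenance: replace elimination → rate = CL × Css = 3.102 × 9.93 = 30.80 mg/h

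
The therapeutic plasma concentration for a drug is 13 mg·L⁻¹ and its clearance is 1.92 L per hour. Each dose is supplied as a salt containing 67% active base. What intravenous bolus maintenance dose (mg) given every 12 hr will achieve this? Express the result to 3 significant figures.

447 mg

D = CL × Css × τ / S = 1.920 × 13 × 12 / 0.67 = 447.0 mg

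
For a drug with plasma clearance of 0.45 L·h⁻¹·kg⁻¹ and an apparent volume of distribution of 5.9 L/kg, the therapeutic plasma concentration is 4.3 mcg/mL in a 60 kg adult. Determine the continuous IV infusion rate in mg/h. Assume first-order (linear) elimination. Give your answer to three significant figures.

116 mg/h

CL = 0.45 L·h⁻¹·kg⁻¹ × 60 kg = 27.00 L/h
At steady state, infusion rate equals elimination rate: rate in = CL × Css.
R₀ = 27.00 × 4.3 = 116.1 mg/h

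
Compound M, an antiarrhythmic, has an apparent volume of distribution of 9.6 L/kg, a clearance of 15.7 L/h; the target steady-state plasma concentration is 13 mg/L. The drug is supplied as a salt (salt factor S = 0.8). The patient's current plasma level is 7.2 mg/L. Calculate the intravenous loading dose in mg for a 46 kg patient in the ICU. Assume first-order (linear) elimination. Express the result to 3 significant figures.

3200 mg

Total Vd = 9.6 × 46 = 441.6 L
LD is governed by Vd — clearance does not enter the loading-dose calculation.
Concentration deficit ΔC = 13 − 7.2 = 5.800 mg/L
LD = Vd × ΔC / S = 441.6 × 5.800 / 0.8 = 3202 mg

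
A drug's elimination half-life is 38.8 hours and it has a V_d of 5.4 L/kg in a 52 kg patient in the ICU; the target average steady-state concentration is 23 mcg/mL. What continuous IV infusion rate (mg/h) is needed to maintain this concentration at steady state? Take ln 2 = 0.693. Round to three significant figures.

115 mg/h

Total Vd = 5.4 × 52 = 280.8 L
CL = ln 2 · Vd / t½ = 0.693 × 280.8 / 38.8 = 5.015 L/h
Infusion rate = CL × Css = 5.015 × 23 = 115.3 mg/h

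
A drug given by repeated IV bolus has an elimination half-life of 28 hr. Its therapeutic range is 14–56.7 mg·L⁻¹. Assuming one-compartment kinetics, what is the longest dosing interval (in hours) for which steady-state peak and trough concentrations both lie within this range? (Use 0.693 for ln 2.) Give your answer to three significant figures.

56.5 h

k = 0.693 / t½ = 0.693 / 28 = 0.02475 h⁻¹
Between IV bolus doses, concentration decays as C = C₀·e^(−kτ), so C_peak/C_trough = e^(kτ).
τ_max = ln(C_peak/C_trough) / k = ln(56.7/14) / 0.02475 = 1.399 / 0.02475 = 56.53 h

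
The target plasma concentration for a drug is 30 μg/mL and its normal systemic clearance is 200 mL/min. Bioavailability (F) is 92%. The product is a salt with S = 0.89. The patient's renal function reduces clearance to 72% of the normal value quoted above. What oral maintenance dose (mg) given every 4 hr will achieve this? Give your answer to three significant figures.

CL = 200 mL/min × 60/1000 = 12.00 L/h
Patient clearance = 0.72 × 12.00 = 8.640 L/h
At steady state, dose per interval replaces the amount cleared in that interval: F·S·D/τ = CL·Css.
D = CL × Css × τ / F / S = 8.640 × 30 × 4 / 0.92 / 0.89 = 1266 mg

1270 mg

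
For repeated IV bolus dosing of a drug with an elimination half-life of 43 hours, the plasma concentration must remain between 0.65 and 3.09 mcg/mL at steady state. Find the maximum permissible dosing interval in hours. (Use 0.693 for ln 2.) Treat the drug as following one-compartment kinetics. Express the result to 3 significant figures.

96.7 h

k = 0.693 / t½ = 0.693 / 43 = 0.01612 h⁻¹
Between IV bolus doses, concentration decays as C = C₀·e^(−kτ), so C_peak/C_trough = e^(kτ).
τ_max = ln(C_peak/C_trough) / k = ln(3.09/0.65) / 0.01612 = 1.559 / 0.01612 = 96.71 h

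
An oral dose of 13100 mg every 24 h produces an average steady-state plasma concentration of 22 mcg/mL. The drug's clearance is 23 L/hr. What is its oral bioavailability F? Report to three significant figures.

0.927

F·D/τ = CL·Css at steady state → F = CL·Css·τ / D.
F = 23 × 22 × 24 / 13100 = 0.927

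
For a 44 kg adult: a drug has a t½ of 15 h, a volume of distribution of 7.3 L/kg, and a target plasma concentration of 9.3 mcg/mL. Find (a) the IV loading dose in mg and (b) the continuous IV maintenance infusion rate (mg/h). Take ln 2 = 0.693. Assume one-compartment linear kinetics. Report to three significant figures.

(a) 2990 mg; (b) 138 mg/h

Total Vd = 7.3 × 44 = 321.2 L
LD = Vd × C = 321.2 × 9.3 = 2987 mg
CL = 0.693 × Vd / t½ = 0.693 × 321.2 / 15 = 14.84 L/h
Infusion rate = CL × Css = 14.84 × 9.3 = 138.0 mg/h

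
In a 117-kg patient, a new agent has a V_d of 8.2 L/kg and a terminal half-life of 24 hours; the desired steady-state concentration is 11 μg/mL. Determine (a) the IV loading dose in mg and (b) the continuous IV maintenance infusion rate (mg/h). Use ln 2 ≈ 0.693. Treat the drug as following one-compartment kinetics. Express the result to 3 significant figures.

(a) 10600 mg; (b) 305 mg/h

Total Vd = 8.2 × 117 = 959.4 L
LD = Vd × C = 959.4 × 11 = 10550 mg
CL = 0.693 × Vd / t½ = 0.693 × 959.4 / 24 = 27.70 L/h
Infusion rate = CL × Css = 27.70 × 11 = 304.7 mg/h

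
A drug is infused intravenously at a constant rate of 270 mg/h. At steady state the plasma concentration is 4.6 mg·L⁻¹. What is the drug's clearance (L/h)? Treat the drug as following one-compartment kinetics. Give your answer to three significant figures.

58.7 L/h

At steady state, infusion rate = CL × Css, so CL = rate / Css.
CL = 270 / 4.6 = 58.70 L/h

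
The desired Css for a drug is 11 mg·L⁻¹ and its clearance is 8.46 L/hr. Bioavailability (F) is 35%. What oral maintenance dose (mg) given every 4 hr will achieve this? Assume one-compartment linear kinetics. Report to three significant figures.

1060 mg

D = CL × Css × τ / F = 8.460 × 11 × 4 / 0.35 = 1064 mg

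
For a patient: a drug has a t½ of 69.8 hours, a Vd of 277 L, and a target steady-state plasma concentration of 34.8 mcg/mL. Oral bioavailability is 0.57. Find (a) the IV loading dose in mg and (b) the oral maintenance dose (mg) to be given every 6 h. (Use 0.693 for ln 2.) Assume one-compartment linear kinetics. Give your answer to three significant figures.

(a) 9640 mg; (b) 1010 mg

LD = Vd × C = 277.0 × 34.8 = 9640 mg
CL = 0.693 × Vd / t½ = 0.693 × 277.0 / 69.8 = 2.750 L/h
D = CL × Css × τ / F = 2.750 × 34.8 × 6 / 0.57 = 1007 mg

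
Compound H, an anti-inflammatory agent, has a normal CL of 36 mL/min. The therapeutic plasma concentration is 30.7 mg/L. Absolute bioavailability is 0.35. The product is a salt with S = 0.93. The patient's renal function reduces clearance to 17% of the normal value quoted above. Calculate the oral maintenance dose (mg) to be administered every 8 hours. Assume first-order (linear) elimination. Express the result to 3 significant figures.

CL = 36 mL/min × 60/1000 = 2.160 L/h
Patient clearance = 0.17 × 2.160 = 0.3672 L/h
At steady state, dose per interval replaces the amount cleared in that interval: F·S·D/τ = CL·Css.
D = CL × Css × τ / F / S = 0.3672 × 30.7 × 8 / 0.35 / 0.93 = 277.1 mg

277 mg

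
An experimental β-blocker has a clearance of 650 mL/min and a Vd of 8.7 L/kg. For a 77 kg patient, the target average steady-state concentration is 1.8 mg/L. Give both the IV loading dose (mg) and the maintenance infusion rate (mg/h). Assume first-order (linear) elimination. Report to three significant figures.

(a) 1210 mg; (b) 70.2 mg/h

Vd(total) = 77 kg × 8.7 L/kg = 669.9 L
LD = Vd · C_target = 669.9 × 1.8 = 1206 mg
CL = 650 mL/min × 60/1000 = 39.00 L/h
Maintenance: replace elimination → rate = CL × Css = 39.00 × 1.8 = 70.20 mg/h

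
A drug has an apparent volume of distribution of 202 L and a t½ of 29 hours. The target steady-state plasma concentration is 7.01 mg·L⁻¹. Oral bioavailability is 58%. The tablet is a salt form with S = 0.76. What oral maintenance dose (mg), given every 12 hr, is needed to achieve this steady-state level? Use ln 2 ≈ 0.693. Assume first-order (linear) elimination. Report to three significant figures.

k = 0.693/29 = 0.02390 h⁻¹, so CL = k·Vd = 0.02390 × 202.0 = 4.828 L/h
D = CL × Css × τ / F / S = 4.828 × 7.01 × 12 / 0.58 / 0.76 = 921.4 mg

921 mg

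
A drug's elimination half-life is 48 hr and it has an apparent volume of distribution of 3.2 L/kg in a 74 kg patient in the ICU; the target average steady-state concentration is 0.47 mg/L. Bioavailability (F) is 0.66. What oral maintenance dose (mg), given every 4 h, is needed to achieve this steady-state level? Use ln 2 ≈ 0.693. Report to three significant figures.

Vd = 3.2 L/kg × 74 kg = 236.8 L
CL = 0.693 × Vd / t½ = 0.693 × 236.8 / 48 = 3.419 L/h
D = CL × Css × τ / F = 3.419 × 0.47 × 4 / 0.66 = 9.739 mg

9.74 mg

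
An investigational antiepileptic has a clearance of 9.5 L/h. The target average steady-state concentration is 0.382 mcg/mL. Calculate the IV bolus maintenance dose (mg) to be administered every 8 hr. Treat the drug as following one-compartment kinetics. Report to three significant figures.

D = CL × Css × τ = 9.500 × 0.382 × 8 = 29.03 mg

29.0 mg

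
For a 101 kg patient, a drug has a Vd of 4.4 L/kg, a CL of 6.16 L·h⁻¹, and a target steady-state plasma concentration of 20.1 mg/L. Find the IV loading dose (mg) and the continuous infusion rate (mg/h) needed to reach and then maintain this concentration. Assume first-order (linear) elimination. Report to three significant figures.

Total Vd = 4.4 × 101 = 444.4 L
LD = Vd · C_target = 444.4 × 20.1 = 8932 mg
Infusion rate = 6.160 L/h × 20.1 mg/L = 123.8 mg/h

(a) 8930 mg; (b) 124 mg/h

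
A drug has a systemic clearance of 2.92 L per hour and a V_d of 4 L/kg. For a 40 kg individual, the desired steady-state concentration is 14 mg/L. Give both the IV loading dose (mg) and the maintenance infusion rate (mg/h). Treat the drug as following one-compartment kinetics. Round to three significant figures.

(a) 2240 mg; (b) 40.9 mg/h

Vd = 4 L/kg × 40 kg = 160.0 L
Loading: fill Vd to C_target → 160.0 L × 14 mg/L = 2240 mg
Maintenance: replace elimination → rate = CL × Css = 2.920 × 14 = 40.88 mg/h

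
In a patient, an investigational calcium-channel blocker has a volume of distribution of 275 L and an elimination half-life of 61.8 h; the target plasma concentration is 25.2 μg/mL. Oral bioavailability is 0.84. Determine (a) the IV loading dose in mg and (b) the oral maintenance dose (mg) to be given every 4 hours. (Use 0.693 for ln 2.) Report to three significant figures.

(a) 6930 mg; (b) 370 mg

LD = Vd × C = 275.0 × 25.2 = 6930 mg
CL = 0.693 × Vd / t½ = 0.693 × 275.0 / 61.8 = 3.084 L/h
D = CL × Css × τ / F = 3.084 × 25.2 × 4 / 0.84 = 370.1 mg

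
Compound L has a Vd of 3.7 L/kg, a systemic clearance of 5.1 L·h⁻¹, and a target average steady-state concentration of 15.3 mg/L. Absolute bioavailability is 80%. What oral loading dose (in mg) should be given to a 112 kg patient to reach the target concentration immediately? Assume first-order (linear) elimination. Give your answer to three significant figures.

Total Vd = 3.7 × 112 = 414.4 L
LD is governed by Vd — clearance does not enter the loading-dose calculation.
LD = Vd × C / F = 414.4 × 15.30 / 0.8 = 7925 mg

7930 mg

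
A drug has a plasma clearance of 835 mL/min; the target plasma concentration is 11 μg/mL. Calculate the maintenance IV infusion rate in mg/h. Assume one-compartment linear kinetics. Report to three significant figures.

551 mg/h

Convert clearance: 835 mL/min × 60 min/h ÷ 1000 mL/L = 50.10 L/h
At steady state, infusion rate equals elimination rate: rate in = CL × Css.
R₀ = 50.10 × 11 = 551.1 mg/h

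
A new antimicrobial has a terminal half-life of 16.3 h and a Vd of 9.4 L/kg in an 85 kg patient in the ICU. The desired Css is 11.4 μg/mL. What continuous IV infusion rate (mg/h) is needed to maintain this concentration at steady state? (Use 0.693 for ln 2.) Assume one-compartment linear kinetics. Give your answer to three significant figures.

Vd = 9.4 L/kg × 85 kg = 799.0 L
CL = ln 2 · Vd / t½ = 0.693 × 799.0 / 16.3 = 33.97 L/h
Infusion rate = CL × Css = 33.97 × 11.4 = 387.3 mg/h

387 mg/h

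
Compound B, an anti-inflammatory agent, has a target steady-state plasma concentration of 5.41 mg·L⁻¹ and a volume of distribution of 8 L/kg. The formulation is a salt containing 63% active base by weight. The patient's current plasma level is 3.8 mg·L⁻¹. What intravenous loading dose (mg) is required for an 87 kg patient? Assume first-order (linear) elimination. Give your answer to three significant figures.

1780 mg

Vd = 8 L/kg × 87 kg = 696.0 L
The loading dose fills Vd to the target concentration.
Concentration deficit ΔC = 5.41 − 3.8 = 1.610 mg/L
LD = Vd × ΔC / S = 696.0 × 1.610 / 0.63 = 1779 mg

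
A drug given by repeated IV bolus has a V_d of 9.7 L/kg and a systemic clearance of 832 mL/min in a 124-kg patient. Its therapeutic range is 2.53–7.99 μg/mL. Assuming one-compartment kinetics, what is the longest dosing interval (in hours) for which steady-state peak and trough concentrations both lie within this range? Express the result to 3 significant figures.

27.7 h

Vd(total) = 124 kg × 9.7 L/kg = 1203 L
CL = 832 mL/min = 832 × 0.06 = 49.92 L/h
k = CL / Vd = 49.92 / 1203 = 0.04150 h⁻¹
Between IV bolus doses, concentration decays as C = C₀·e^(−kτ), so C_peak/C_trough = e^(kτ).
τ_max = ln(C_peak/C_trough) / k = ln(7.99/2.53) / 0.04150 = 1.150 / 0.04150 = 27.71 h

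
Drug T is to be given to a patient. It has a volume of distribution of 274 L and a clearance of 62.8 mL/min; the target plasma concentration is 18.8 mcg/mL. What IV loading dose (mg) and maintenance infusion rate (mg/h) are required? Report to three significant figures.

(a) 5150 mg; (b) 70.8 mg/h

LD = Vd · C_target = 274.0 × 18.8 = 5151 mg
CL = 62.8 mL/min = 62.8 × 0.06 = 3.768 L/h
Infusion rate = 3.768 L/h × 18.8 mg/L = 70.84 mg/h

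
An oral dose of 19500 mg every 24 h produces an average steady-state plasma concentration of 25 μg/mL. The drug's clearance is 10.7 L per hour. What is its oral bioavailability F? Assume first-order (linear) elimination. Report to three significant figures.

0.329

F·D/τ = CL·Css at steady state → F = CL·Css·τ / D.
F = 10.7 × 25 × 24 / 19500 = 0.329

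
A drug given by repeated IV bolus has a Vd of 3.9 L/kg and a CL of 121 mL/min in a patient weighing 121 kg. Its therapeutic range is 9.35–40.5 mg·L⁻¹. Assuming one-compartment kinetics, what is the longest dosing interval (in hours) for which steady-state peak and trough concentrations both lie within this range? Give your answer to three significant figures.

Vd(total) = 121 kg × 3.9 L/kg = 471.9 L
CL = 121 mL/min × 60/1000 = 7.260 L/h
k = CL / Vd = 7.260 / 471.9 = 0.01538 h⁻¹
Between IV bolus doses, concentration decays as C = C₀·e^(−kτ), so C_peak/C_trough = e^(kτ).
τ_max = ln(C_peak/C_trough) / k = ln(40.5/9.35) / 0.01538 = 1.466 / 0.01538 = 95.32 h

95.3 h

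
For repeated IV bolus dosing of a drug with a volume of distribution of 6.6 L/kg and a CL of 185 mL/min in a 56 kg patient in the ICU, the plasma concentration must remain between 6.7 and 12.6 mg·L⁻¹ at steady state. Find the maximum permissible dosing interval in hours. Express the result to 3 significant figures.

21.0 h

Vd = 6.6 L/kg × 56 kg = 369.6 L
Convert clearance: 185 mL/min × 60 min/h ÷ 1000 mL/L = 11.10 L/h
k = CL / Vd = 11.10 / 369.6 = 0.03003 h⁻¹
Between IV bolus doses, concentration decays as C = C₀·e^(−kτ), so C_peak/C_trough = e^(kτ).
τ_max = ln(C_peak/C_trough) / k = ln(12.6/6.7) / 0.03003 = 0.6316 / 0.03003 = 21.03 h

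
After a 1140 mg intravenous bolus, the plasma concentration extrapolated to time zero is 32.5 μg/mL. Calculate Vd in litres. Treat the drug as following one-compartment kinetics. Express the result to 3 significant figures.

Immediately after an IV bolus, C₀ = Dose / Vd, so Vd = Dose / C₀.
Vd = 1140 / 32.5 = 35.08 L

35.1 L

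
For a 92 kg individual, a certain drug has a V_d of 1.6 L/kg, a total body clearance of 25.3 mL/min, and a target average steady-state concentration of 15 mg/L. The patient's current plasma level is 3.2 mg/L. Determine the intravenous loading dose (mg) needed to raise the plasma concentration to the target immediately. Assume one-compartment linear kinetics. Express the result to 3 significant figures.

1740 mg

Total Vd = 1.6 × 92 = 147.2 L
LD is governed by Vd — clearance does not enter the loading-dose calculation.
Concentration deficit ΔC = 15 − 3.2 = 11.80 mg/L
LD = Vd × ΔC = 147.2 × 11.80 = 1737 mg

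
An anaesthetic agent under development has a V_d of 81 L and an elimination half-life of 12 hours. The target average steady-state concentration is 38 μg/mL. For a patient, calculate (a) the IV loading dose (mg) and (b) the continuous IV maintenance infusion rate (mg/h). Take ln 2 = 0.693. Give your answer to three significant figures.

LD = Vd × C = 81.00 × 38 = 3078 mg
CL = 0.693 × Vd / t½ = 0.693 × 81.00 / 12 = 4.678 L/h
Infusion rate = CL × Css = 4.678 × 38 = 177.8 mg/h

(a) 3080 mg; (b) 178 mg/h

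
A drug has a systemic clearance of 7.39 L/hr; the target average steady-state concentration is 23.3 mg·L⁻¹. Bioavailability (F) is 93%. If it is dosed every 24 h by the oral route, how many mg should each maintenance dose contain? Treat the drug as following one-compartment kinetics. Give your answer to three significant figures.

D = CL × Css × τ / F = 7.390 × 23.3 × 24 / 0.93 = 4444 mg

4440 mg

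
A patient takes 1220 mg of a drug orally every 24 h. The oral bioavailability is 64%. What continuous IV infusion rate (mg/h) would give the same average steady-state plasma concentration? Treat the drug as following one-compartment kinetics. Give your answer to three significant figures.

32.5 mg/h

Equivalent systemic input: infusion rate = F·D/τ.
Rate = 0.64 × 1220 / 24 = 32.53 mg/h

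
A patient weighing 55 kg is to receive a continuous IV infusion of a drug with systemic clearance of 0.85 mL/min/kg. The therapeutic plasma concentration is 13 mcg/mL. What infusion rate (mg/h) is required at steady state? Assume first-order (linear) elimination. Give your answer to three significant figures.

36.5 mg/h

CL = 0.85 mL/min/kg × 55 kg = 46.75 mL/min = 46.75 × 60/1000 = 2.805 L/h
Infusion rate = CL · Css = 2.805 L/h × 13 mg/L = 36.47 mg/h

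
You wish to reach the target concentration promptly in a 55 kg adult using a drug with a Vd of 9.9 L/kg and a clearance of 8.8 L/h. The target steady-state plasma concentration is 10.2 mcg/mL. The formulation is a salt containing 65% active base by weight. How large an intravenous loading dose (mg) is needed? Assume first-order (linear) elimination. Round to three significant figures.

8540 mg

Vd(total) = 55 kg × 9.9 L/kg = 544.5 L
LD = Vd × C / S = 544.5 × 10.20 / 0.65 = 8544 mg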